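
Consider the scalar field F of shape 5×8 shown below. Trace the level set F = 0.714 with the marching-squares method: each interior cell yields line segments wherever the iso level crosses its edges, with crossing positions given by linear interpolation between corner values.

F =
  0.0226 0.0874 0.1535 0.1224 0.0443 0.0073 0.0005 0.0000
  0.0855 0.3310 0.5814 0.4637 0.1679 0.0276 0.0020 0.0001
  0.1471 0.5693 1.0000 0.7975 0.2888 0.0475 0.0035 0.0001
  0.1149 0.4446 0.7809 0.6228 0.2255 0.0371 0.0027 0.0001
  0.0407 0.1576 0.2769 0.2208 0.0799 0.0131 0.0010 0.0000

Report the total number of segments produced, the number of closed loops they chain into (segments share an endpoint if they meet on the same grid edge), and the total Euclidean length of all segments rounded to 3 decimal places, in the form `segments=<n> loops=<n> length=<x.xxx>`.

segments=8 loops=1 length=5.411

cell (1,1): code 0100 → (1.317,2.000)–(2.000,1.336)
cell (1,2): code 1100 → (1.750,3.000)–(1.317,2.000)
cell (1,3): code 1000 → (2.000,3.164)–(1.750,3.000)
cell (2,1): code 0110 → (2.000,1.336)–(3.000,1.801)
cell (2,2): code 1011 → (3.000,2.423)–(2.478,3.000)
cell (2,3): code 0001 → (2.478,3.000)–(2.000,3.164)
cell (3,1): code 0010 → (3.000,1.801)–(3.133,2.000)
cell (3,2): code 0001 → (3.133,2.000)–(3.000,2.423)
total: 8 segments, chained into 1 closed loop(s), length Σ = 5.410564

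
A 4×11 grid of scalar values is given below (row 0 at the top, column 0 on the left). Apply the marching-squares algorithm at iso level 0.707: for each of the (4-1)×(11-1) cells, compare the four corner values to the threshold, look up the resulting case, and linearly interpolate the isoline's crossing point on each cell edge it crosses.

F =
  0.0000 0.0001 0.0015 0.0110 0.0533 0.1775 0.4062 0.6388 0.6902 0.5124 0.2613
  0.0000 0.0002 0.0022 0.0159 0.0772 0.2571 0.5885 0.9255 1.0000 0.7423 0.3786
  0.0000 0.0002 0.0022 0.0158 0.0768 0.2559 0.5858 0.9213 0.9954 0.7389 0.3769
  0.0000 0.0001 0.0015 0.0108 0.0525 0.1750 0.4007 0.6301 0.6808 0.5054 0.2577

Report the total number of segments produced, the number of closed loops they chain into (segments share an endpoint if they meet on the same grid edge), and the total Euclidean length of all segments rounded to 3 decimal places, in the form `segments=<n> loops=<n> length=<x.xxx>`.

segments=10 loops=1 length=8.896

cell (0,6): code 0100 → (0.238,7.000)–(1.000,6.352)
cell (0,7): code 1100 → (0.054,8.000)–(0.238,7.000)
cell (0,8): code 1100 → (0.846,9.000)–(0.054,8.000)
cell (0,9): code 1000 → (1.000,9.097)–(0.846,9.000)
cell (1,6): code 0110 → (1.000,6.352)–(2.000,6.361)
cell (1,9): code 1001 → (2.000,9.088)–(1.000,9.097)
cell (2,6): code 0010 → (2.000,6.361)–(2.736,7.000)
cell (2,7): code 0011 → (2.736,7.000)–(2.917,8.000)
cell (2,8): code 0011 → (2.917,8.000)–(2.137,9.000)
cell (2,9): code 0001 → (2.137,9.000)–(2.000,9.088)
total: 10 segments, chained into 1 closed loop(s), length Σ = 8.896384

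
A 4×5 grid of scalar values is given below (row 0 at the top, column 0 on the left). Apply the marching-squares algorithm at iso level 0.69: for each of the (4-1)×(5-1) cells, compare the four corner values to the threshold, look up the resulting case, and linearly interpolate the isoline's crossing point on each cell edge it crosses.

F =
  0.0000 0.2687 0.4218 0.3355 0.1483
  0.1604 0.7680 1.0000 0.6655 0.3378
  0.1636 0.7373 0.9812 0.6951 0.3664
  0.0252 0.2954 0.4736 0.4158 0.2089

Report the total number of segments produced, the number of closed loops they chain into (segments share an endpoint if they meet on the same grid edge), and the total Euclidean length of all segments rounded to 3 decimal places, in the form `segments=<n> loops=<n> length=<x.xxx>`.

cell (0,0): code 0100 → (0.844,1.000)–(1.000,0.872)
cell (0,1): code 1100 → (0.464,2.000)–(0.844,1.000)
cell (0,2): code 1000 → (1.000,2.927)–(0.464,2.000)
cell (1,0): code 0110 → (1.000,0.872)–(2.000,0.918)
cell (1,2): code 1101 → (1.828,3.000)–(1.000,2.927)
cell (1,3): code 1000 → (2.000,3.016)–(1.828,3.000)
cell (2,0): code 0010 → (2.000,0.918)–(2.107,1.000)
cell (2,1): code 0011 → (2.107,1.000)–(2.574,2.000)
cell (2,2): code 0011 → (2.574,2.000)–(2.018,3.000)
cell (2,3): code 0001 → (2.018,3.000)–(2.000,3.016)
total: 10 segments, chained into 1 closed loop(s), length Σ = 6.754077

segments=10 loops=1 length=6.754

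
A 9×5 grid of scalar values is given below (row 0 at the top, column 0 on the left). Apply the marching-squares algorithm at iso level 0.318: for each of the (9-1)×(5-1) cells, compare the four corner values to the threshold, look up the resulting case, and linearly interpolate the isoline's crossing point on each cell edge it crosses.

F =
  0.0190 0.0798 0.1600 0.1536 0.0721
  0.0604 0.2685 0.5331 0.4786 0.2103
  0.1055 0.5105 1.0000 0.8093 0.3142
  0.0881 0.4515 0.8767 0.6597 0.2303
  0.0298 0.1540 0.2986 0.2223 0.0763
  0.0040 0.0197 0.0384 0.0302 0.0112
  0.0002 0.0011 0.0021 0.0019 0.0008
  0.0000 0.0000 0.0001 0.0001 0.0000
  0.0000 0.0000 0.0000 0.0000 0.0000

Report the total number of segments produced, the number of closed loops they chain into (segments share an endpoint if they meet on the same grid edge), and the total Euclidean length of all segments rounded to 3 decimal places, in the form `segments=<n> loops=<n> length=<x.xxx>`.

segments=12 loops=1 length=10.918

cell (0,1): code 0100 → (0.423,2.000)–(1.000,1.187)
cell (0,2): code 1100 → (0.506,3.000)–(0.423,2.000)
cell (0,3): code 1000 → (1.000,3.599)–(0.506,3.000)
cell (1,0): code 0100 → (1.205,1.000)–(2.000,0.525)
cell (1,1): code 1110 → (1.000,1.187)–(1.205,1.000)
cell (1,3): code 1001 → (2.000,3.992)–(1.000,3.599)
cell (2,0): code 0110 → (2.000,0.525)–(3.000,0.633)
cell (2,3): code 1001 → (3.000,3.796)–(2.000,3.992)
cell (3,0): code 0010 → (3.000,0.633)–(3.449,1.000)
cell (3,1): code 0011 → (3.449,1.000)–(3.966,2.000)
cell (3,2): code 0011 → (3.966,2.000)–(3.781,3.000)
cell (3,3): code 0001 → (3.781,3.000)–(3.000,3.796)
total: 12 segments, chained into 1 closed loop(s), length Σ = 10.917839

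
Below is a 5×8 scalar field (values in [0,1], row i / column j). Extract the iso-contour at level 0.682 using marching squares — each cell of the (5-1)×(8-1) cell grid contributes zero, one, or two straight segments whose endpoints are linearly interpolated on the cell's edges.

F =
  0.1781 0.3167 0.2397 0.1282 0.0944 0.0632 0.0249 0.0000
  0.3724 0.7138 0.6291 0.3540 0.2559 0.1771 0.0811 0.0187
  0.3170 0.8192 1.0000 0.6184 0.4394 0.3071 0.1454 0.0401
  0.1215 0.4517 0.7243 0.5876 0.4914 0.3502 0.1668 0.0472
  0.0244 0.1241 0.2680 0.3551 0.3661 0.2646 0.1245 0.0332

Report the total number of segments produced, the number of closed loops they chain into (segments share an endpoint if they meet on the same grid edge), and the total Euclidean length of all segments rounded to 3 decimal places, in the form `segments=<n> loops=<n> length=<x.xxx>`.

segments=10 loops=1 length=6.506

cell (0,0): code 0100 → (0.920,1.000)–(1.000,0.907)
cell (0,1): code 1000 → (1.000,1.375)–(0.920,1.000)
cell (1,0): code 0110 → (1.000,0.907)–(2.000,0.727)
cell (1,1): code 1101 → (1.143,2.000)–(1.000,1.375)
cell (1,2): code 1000 → (2.000,2.833)–(1.143,2.000)
cell (2,0): code 0010 → (2.000,0.727)–(2.373,1.000)
cell (2,1): code 0111 → (2.373,1.000)–(3.000,1.845)
cell (2,2): code 1001 → (3.000,2.309)–(2.000,2.833)
cell (3,1): code 0010 → (3.000,1.845)–(3.093,2.000)
cell (3,2): code 0001 → (3.093,2.000)–(3.000,2.309)
total: 10 segments, chained into 1 closed loop(s), length Σ = 6.506269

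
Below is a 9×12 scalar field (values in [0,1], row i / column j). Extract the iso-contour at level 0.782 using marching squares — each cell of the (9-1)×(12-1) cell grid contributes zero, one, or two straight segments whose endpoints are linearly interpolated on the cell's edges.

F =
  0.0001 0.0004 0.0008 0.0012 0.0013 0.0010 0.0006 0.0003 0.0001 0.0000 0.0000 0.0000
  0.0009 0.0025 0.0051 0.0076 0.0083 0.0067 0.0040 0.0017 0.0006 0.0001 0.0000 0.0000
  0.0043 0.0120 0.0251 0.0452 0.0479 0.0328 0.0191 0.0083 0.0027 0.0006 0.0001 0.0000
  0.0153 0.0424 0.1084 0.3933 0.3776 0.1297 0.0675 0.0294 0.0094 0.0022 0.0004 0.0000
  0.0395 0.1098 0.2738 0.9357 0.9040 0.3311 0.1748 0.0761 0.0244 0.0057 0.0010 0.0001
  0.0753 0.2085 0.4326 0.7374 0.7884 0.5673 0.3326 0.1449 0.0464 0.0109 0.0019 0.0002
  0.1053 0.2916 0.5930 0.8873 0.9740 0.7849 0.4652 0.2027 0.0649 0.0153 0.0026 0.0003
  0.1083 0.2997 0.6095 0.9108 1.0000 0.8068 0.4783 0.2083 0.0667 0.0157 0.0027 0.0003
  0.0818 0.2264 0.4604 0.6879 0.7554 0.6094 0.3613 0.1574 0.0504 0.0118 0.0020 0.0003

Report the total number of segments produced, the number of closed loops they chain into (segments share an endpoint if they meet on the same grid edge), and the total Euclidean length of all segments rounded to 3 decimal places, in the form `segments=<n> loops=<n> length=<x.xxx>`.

segments=16 loops=1 length=12.701

cell (3,2): code 0100 → (3.717,3.000)–(4.000,2.768)
cell (3,3): code 1100 → (3.768,4.000)–(3.717,3.000)
cell (3,4): code 1000 → (4.000,4.213)–(3.768,4.000)
cell (4,2): code 0010 → (4.000,2.768)–(4.775,3.000)
cell (4,3): code 0111 → (4.775,3.000)–(5.000,3.875)
cell (4,4): code 1001 → (5.000,4.029)–(4.000,4.213)
cell (5,2): code 0100 → (5.298,3.000)–(6.000,2.642)
cell (5,3): code 1110 → (5.000,3.875)–(5.298,3.000)
cell (5,4): code 1101 → (5.987,5.000)–(5.000,4.029)
cell (5,5): code 1000 → (6.000,5.009)–(5.987,5.000)
cell (6,2): code 0110 → (6.000,2.642)–(7.000,2.573)
cell (6,5): code 1001 → (7.000,5.075)–(6.000,5.009)
cell (7,2): code 0010 → (7.000,2.573)–(7.578,3.000)
cell (7,3): code 0011 → (7.578,3.000)–(7.891,4.000)
cell (7,4): code 0011 → (7.891,4.000)–(7.126,5.000)
cell (7,5): code 0001 → (7.126,5.000)–(7.000,5.075)
total: 16 segments, chained into 1 closed loop(s), length Σ = 12.701252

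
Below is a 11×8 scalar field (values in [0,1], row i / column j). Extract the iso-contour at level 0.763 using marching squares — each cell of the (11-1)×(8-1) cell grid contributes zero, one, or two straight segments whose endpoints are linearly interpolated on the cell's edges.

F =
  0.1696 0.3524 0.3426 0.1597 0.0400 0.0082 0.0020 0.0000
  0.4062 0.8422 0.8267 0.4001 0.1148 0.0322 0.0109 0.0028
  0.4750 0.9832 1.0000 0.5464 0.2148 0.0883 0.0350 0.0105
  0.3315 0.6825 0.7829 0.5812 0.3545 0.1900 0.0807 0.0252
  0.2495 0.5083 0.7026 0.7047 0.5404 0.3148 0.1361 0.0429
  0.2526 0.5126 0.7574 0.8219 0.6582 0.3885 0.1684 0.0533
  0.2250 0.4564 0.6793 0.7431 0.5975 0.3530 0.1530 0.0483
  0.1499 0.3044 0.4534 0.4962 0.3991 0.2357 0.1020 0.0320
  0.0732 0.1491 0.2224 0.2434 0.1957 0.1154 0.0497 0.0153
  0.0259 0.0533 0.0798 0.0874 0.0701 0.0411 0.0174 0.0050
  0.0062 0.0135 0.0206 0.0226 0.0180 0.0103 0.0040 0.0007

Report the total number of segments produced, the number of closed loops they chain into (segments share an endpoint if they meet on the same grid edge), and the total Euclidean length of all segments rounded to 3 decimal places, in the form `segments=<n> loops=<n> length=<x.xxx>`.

segments=14 loops=2 length=10.578

cell (0,0): code 0100 → (0.838,1.000)–(1.000,0.818)
cell (0,1): code 1100 → (0.868,2.000)–(0.838,1.000)
cell (0,2): code 1000 → (1.000,2.149)–(0.868,2.000)
cell (1,0): code 0110 → (1.000,0.818)–(2.000,0.567)
cell (1,2): code 1001 → (2.000,2.522)–(1.000,2.149)
cell (2,0): code 0010 → (2.000,0.567)–(2.732,1.000)
cell (2,1): code 0111 → (2.732,1.000)–(3.000,1.802)
cell (2,2): code 1001 → (3.000,2.099)–(2.000,2.522)
cell (3,1): code 0010 → (3.000,1.802)–(3.248,2.000)
cell (3,2): code 0001 → (3.248,2.000)–(3.000,2.099)
cell (4,2): code 0100 → (4.497,3.000)–(5.000,2.087)
cell (4,3): code 1000 → (5.000,3.360)–(4.497,3.000)
cell (5,2): code 0010 → (5.000,2.087)–(5.747,3.000)
cell (5,3): code 0001 → (5.747,3.000)–(5.000,3.360)
total: 14 segments, chained into 2 closed loop(s), length Σ = 10.577621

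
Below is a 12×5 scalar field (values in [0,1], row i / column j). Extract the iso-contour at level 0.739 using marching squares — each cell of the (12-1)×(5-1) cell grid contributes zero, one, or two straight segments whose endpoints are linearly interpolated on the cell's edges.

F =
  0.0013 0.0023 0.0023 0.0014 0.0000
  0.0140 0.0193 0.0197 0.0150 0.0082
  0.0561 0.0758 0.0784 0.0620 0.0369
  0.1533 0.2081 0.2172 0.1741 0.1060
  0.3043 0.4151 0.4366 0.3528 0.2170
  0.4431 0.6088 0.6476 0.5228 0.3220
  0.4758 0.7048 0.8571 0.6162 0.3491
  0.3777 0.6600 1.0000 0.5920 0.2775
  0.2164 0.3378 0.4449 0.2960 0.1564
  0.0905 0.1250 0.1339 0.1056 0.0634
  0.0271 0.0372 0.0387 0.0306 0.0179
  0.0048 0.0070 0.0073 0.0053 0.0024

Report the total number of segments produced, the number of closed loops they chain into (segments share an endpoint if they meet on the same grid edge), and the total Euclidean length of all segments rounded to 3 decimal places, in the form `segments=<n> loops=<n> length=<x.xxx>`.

cell (5,1): code 0100 → (5.436,2.000)–(6.000,1.225)
cell (5,2): code 1000 → (6.000,2.490)–(5.436,2.000)
cell (6,1): code 0110 → (6.000,1.225)–(7.000,1.232)
cell (6,2): code 1001 → (7.000,2.640)–(6.000,2.490)
cell (7,1): code 0010 → (7.000,1.232)–(7.470,2.000)
cell (7,2): code 0001 → (7.470,2.000)–(7.000,2.640)
total: 6 segments, chained into 1 closed loop(s), length Σ = 5.411021

segments=6 loops=1 length=5.411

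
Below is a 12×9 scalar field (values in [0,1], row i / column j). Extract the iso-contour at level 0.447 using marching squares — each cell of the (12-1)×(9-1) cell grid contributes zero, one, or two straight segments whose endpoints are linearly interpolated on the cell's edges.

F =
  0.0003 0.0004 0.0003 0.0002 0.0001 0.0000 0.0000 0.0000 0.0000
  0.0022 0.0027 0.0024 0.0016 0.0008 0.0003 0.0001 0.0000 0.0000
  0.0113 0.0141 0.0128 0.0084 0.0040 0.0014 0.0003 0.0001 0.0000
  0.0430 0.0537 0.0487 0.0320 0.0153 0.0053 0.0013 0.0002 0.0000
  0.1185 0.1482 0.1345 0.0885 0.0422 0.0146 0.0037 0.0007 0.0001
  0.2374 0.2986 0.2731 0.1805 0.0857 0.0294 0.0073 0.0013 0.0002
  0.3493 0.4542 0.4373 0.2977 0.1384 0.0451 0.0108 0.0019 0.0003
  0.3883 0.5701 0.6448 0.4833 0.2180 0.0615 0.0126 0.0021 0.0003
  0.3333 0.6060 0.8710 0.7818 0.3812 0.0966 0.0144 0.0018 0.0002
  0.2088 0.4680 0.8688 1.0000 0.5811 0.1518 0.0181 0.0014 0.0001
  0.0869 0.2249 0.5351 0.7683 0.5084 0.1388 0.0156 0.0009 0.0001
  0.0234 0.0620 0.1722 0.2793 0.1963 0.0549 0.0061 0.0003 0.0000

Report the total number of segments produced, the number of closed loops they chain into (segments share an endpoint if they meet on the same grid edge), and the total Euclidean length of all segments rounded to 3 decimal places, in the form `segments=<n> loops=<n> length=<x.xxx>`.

cell (5,0): code 0100 → (5.954,1.000)–(6.000,0.931)
cell (5,1): code 1000 → (6.000,1.426)–(5.954,1.000)
cell (6,0): code 0110 → (6.000,0.931)–(7.000,0.323)
cell (6,1): code 1101 → (6.047,2.000)–(6.000,1.426)
cell (6,2): code 1100 → (6.804,3.000)–(6.047,2.000)
cell (6,3): code 1000 → (7.000,3.137)–(6.804,3.000)
cell (7,0): code 0110 → (7.000,0.323)–(8.000,0.417)
cell (7,3): code 1001 → (8.000,3.836)–(7.000,3.137)
cell (8,0): code 0110 → (8.000,0.417)–(9.000,0.919)
cell (8,3): code 1101 → (8.329,4.000)–(8.000,3.836)
cell (8,4): code 1000 → (9.000,4.312)–(8.329,4.000)
cell (9,0): code 0010 → (9.000,0.919)–(9.086,1.000)
cell (9,1): code 0111 → (9.086,1.000)–(10.000,1.716)
cell (9,4): code 1001 → (10.000,4.166)–(9.000,4.312)
cell (10,1): code 0010 → (10.000,1.716)–(10.243,2.000)
cell (10,2): code 0011 → (10.243,2.000)–(10.657,3.000)
cell (10,3): code 0011 → (10.657,3.000)–(10.197,4.000)
cell (10,4): code 0001 → (10.197,4.000)–(10.000,4.166)
total: 18 segments, chained into 1 closed loop(s), length Σ = 13.306552

segments=18 loops=1 length=13.307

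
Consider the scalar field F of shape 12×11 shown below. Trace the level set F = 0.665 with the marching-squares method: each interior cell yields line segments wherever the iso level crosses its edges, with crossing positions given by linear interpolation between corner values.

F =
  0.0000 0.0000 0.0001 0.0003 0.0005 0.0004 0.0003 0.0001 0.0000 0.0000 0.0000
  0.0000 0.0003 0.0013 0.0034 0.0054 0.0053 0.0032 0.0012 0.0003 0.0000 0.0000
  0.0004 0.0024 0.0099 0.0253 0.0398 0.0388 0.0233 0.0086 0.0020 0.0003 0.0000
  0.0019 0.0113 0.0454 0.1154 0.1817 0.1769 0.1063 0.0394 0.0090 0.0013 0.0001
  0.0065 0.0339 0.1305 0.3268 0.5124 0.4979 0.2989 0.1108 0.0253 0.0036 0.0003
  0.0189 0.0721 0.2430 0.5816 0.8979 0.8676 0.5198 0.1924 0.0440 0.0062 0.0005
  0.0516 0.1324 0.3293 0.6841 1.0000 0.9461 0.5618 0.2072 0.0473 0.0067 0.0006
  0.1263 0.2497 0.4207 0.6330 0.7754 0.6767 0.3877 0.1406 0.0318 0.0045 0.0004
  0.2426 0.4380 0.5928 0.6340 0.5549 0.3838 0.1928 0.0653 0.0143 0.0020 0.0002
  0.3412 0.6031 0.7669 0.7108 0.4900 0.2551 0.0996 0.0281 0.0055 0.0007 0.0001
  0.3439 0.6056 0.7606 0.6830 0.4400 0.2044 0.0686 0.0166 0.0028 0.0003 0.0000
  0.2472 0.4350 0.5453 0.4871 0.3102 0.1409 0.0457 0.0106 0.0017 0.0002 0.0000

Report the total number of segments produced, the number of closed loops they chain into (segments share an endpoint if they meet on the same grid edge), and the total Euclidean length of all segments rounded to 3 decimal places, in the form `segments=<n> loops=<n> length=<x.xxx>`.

cell (4,3): code 0100 → (4.396,4.000)–(5.000,3.264)
cell (4,4): code 1100 → (4.452,5.000)–(4.396,4.000)
cell (4,5): code 1000 → (5.000,5.583)–(4.452,5.000)
cell (5,2): code 0100 → (5.814,3.000)–(6.000,2.946)
cell (5,3): code 1110 → (5.000,3.264)–(5.814,3.000)
cell (5,5): code 1001 → (6.000,5.731)–(5.000,5.583)
cell (6,2): code 0010 → (6.000,2.946)–(6.374,3.000)
cell (6,3): code 0111 → (6.374,3.000)–(7.000,3.225)
cell (6,5): code 1001 → (7.000,5.040)–(6.000,5.731)
cell (7,3): code 0010 → (7.000,3.225)–(7.501,4.000)
cell (7,4): code 0011 → (7.501,4.000)–(7.040,5.000)
cell (7,5): code 0001 → (7.040,5.000)–(7.000,5.040)
cell (8,1): code 0100 → (8.415,2.000)–(9.000,1.378)
cell (8,2): code 1100 → (8.404,3.000)–(8.415,2.000)
cell (8,3): code 1000 → (9.000,3.207)–(8.404,3.000)
cell (9,1): code 0110 → (9.000,1.378)–(10.000,1.383)
cell (9,3): code 1001 → (10.000,3.074)–(9.000,3.207)
cell (10,1): code 0010 → (10.000,1.383)–(10.444,2.000)
cell (10,2): code 0011 → (10.444,2.000)–(10.092,3.000)
cell (10,3): code 0001 → (10.092,3.000)–(10.000,3.074)
total: 20 segments, chained into 2 closed loop(s), length Σ = 15.586063

segments=20 loops=2 length=15.586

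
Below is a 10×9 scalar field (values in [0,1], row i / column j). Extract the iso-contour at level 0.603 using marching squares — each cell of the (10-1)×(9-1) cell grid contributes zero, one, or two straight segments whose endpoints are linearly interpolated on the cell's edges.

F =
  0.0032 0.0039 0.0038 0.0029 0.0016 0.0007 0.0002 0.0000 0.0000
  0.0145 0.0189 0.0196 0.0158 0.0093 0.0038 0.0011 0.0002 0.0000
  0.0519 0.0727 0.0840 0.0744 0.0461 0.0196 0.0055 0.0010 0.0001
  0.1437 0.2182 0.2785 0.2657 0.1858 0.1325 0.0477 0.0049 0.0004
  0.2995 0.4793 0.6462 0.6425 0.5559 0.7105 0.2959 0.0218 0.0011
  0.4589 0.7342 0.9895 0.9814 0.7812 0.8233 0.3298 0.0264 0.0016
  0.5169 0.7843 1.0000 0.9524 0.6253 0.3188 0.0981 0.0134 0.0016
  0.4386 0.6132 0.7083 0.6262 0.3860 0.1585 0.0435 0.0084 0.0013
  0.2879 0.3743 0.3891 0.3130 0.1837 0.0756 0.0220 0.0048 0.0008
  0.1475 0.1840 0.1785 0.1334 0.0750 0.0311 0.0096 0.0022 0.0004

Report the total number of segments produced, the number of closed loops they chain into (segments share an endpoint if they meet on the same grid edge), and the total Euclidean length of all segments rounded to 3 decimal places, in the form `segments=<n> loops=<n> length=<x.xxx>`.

segments=20 loops=1 length=13.919

cell (3,1): code 0100 → (3.883,2.000)–(4.000,1.741)
cell (3,2): code 1100 → (3.895,3.000)–(3.883,2.000)
cell (3,3): code 1000 → (4.000,3.456)–(3.895,3.000)
cell (3,4): code 0100 → (3.814,5.000)–(4.000,4.305)
cell (3,5): code 1000 → (4.000,5.259)–(3.814,5.000)
cell (4,0): code 0100 → (4.485,1.000)–(5.000,0.523)
cell (4,1): code 1110 → (4.000,1.741)–(4.485,1.000)
cell (4,3): code 1101 → (4.209,4.000)–(4.000,3.456)
cell (4,4): code 1110 → (4.000,4.305)–(4.209,4.000)
cell (4,5): code 1001 → (5.000,5.446)–(4.000,5.259)
cell (5,0): code 0110 → (5.000,0.523)–(6.000,0.322)
cell (5,4): code 1011 → (6.000,4.073)–(5.437,5.000)
cell (5,5): code 0001 → (5.437,5.000)–(5.000,5.446)
cell (6,0): code 0110 → (6.000,0.322)–(7.000,0.942)
cell (6,3): code 1011 → (7.000,3.097)–(6.093,4.000)
cell (6,4): code 0001 → (6.093,4.000)–(6.000,4.073)
cell (7,0): code 0010 → (7.000,0.942)–(7.043,1.000)
cell (7,1): code 0011 → (7.043,1.000)–(7.330,2.000)
cell (7,2): code 0011 → (7.330,2.000)–(7.074,3.000)
cell (7,3): code 0001 → (7.074,3.000)–(7.000,3.097)
total: 20 segments, chained into 1 closed loop(s), length Σ = 13.918955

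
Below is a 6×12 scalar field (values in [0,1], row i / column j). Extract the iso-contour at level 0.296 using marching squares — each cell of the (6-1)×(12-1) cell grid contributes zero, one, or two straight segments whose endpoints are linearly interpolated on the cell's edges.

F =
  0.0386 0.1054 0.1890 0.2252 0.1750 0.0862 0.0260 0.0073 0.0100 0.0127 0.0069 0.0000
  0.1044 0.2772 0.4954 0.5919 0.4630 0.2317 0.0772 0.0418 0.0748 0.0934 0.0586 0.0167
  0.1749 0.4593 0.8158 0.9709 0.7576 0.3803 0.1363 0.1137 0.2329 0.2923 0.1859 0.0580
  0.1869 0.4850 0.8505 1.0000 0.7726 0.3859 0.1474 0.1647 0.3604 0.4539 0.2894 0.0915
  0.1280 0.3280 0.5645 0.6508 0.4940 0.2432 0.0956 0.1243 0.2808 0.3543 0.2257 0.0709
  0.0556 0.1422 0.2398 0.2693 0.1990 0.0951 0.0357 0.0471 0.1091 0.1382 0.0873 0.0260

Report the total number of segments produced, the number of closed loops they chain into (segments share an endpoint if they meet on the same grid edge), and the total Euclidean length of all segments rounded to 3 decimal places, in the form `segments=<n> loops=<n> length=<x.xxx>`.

segments=26 loops=2 length=21.956

cell (0,1): code 0100 → (0.349,2.000)–(1.000,1.086)
cell (0,2): code 1100 → (0.193,3.000)–(0.349,2.000)
cell (0,3): code 1100 → (0.420,4.000)–(0.193,3.000)
cell (0,4): code 1000 → (1.000,4.722)–(0.420,4.000)
cell (1,0): code 0100 → (1.103,1.000)–(2.000,0.426)
cell (1,1): code 1110 → (1.000,1.086)–(1.103,1.000)
cell (1,4): code 1101 → (1.433,5.000)–(1.000,4.722)
cell (1,5): code 1000 → (2.000,5.345)–(1.433,5.000)
cell (2,0): code 0110 → (2.000,0.426)–(3.000,0.366)
cell (2,5): code 1001 → (3.000,5.377)–(2.000,5.345)
cell (2,7): code 0100 → (2.495,8.000)–(3.000,7.671)
cell (2,8): code 1100 → (2.023,9.000)–(2.495,8.000)
cell (2,9): code 1000 → (3.000,9.960)–(2.023,9.000)
cell (3,0): code 0110 → (3.000,0.366)–(4.000,0.840)
cell (3,4): code 1011 → (4.000,4.789)–(3.630,5.000)
cell (3,5): code 0001 → (3.630,5.000)–(3.000,5.377)
cell (3,7): code 0010 → (3.000,7.671)–(3.809,8.000)
cell (3,8): code 0111 → (3.809,8.000)–(4.000,8.207)
cell (3,9): code 1001 → (4.000,9.453)–(3.000,9.960)
cell (4,0): code 0010 → (4.000,0.840)–(4.172,1.000)
cell (4,1): code 0011 → (4.172,1.000)–(4.827,2.000)
cell (4,2): code 0011 → (4.827,2.000)–(4.930,3.000)
cell (4,3): code 0011 → (4.930,3.000)–(4.671,4.000)
cell (4,4): code 0001 → (4.671,4.000)–(4.000,4.789)
cell (4,8): code 0010 → (4.000,8.207)–(4.270,9.000)
cell (4,9): code 0001 → (4.270,9.000)–(4.000,9.453)
total: 26 segments, chained into 2 closed loop(s), length Σ = 21.956492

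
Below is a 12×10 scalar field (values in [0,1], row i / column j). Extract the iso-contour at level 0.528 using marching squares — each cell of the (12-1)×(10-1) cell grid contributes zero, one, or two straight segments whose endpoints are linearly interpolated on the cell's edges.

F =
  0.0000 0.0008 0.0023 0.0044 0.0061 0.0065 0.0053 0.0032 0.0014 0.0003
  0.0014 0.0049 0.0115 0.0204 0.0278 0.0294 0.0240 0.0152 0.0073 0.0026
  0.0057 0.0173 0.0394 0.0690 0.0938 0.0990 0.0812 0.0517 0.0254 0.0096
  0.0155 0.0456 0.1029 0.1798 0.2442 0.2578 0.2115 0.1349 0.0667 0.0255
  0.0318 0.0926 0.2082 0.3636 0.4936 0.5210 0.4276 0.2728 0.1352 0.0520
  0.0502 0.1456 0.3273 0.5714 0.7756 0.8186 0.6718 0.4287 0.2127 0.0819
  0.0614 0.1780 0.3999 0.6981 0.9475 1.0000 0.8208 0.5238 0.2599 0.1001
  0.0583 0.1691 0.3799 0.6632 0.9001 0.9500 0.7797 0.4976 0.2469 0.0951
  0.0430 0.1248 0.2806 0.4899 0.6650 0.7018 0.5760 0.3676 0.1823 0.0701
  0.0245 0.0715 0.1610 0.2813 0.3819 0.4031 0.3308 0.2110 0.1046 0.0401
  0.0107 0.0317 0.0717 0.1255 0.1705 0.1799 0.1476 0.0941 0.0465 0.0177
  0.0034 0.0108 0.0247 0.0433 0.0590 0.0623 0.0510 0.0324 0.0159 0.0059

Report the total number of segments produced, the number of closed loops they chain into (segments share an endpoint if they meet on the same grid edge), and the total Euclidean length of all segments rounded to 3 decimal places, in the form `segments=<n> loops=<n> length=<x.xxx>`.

segments=16 loops=1 length=14.270

cell (4,2): code 0100 → (4.791,3.000)–(5.000,2.822)
cell (4,3): code 1100 → (4.122,4.000)–(4.791,3.000)
cell (4,4): code 1100 → (4.024,5.000)–(4.122,4.000)
cell (4,5): code 1100 → (4.411,6.000)–(4.024,5.000)
cell (4,6): code 1000 → (5.000,6.592)–(4.411,6.000)
cell (5,2): code 0110 → (5.000,2.822)–(6.000,2.430)
cell (5,6): code 1001 → (6.000,6.986)–(5.000,6.592)
cell (6,2): code 0110 → (6.000,2.430)–(7.000,2.523)
cell (6,6): code 1001 → (7.000,6.892)–(6.000,6.986)
cell (7,2): code 0010 → (7.000,2.523)–(7.780,3.000)
cell (7,3): code 0111 → (7.780,3.000)–(8.000,3.218)
cell (7,6): code 1001 → (8.000,6.230)–(7.000,6.892)
cell (8,3): code 0010 → (8.000,3.218)–(8.484,4.000)
cell (8,4): code 0011 → (8.484,4.000)–(8.582,5.000)
cell (8,5): code 0011 → (8.582,5.000)–(8.196,6.000)
cell (8,6): code 0001 → (8.196,6.000)–(8.000,6.230)
total: 16 segments, chained into 1 closed loop(s), length Σ = 14.269538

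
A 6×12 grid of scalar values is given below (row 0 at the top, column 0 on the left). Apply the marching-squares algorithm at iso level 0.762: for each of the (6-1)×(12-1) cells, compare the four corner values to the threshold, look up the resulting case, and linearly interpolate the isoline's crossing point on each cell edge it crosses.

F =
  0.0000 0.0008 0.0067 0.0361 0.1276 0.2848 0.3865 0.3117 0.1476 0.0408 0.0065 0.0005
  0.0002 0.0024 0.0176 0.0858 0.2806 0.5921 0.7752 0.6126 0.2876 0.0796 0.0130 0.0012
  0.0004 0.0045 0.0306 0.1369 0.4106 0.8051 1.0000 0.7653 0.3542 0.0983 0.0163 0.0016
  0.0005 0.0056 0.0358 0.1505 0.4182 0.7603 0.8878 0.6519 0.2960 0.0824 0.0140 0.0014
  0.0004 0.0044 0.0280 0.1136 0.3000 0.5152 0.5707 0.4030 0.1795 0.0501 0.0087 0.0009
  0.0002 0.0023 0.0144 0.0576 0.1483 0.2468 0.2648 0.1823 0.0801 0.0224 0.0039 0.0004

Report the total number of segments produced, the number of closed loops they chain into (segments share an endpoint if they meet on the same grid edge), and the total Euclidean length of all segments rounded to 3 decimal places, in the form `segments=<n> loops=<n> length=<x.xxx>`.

segments=12 loops=1 length=6.831

cell (0,5): code 0100 → (0.966,6.000)–(1.000,5.928)
cell (0,6): code 1000 → (1.000,6.081)–(0.966,6.000)
cell (1,4): code 0100 → (1.798,5.000)–(2.000,4.891)
cell (1,5): code 1110 → (1.000,5.928)–(1.798,5.000)
cell (1,6): code 1101 → (1.978,7.000)–(1.000,6.081)
cell (1,7): code 1000 → (2.000,7.008)–(1.978,7.000)
cell (2,4): code 0010 → (2.000,4.891)–(2.962,5.000)
cell (2,5): code 0111 → (2.962,5.000)–(3.000,5.013)
cell (2,6): code 1011 → (3.000,6.533)–(2.029,7.000)
cell (2,7): code 0001 → (2.029,7.000)–(2.000,7.008)
cell (3,5): code 0010 → (3.000,5.013)–(3.397,6.000)
cell (3,6): code 0001 → (3.397,6.000)–(3.000,6.533)
total: 12 segments, chained into 1 closed loop(s), length Σ = 6.830511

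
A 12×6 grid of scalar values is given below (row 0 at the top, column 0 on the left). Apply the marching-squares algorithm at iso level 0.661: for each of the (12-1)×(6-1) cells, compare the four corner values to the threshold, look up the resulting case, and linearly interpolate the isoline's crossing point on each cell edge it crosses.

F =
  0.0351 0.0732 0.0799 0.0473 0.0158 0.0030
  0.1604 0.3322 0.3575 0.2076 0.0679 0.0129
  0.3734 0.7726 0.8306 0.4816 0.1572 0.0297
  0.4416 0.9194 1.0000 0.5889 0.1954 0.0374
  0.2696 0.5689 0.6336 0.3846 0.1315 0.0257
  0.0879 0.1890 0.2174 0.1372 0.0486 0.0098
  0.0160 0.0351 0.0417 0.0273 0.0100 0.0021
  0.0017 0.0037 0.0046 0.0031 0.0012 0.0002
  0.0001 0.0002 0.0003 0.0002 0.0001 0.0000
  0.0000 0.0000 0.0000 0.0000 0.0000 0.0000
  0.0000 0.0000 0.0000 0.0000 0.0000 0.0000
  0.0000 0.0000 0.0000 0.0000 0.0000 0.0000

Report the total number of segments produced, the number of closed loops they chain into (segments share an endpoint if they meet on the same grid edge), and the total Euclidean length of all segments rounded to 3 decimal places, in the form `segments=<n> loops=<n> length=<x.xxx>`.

cell (1,0): code 0100 → (1.747,1.000)–(2.000,0.720)
cell (1,1): code 1100 → (1.642,2.000)–(1.747,1.000)
cell (1,2): code 1000 → (2.000,2.486)–(1.642,2.000)
cell (2,0): code 0110 → (2.000,0.720)–(3.000,0.459)
cell (2,2): code 1001 → (3.000,2.825)–(2.000,2.486)
cell (3,0): code 0010 → (3.000,0.459)–(3.737,1.000)
cell (3,1): code 0011 → (3.737,1.000)–(3.925,2.000)
cell (3,2): code 0001 → (3.925,2.000)–(3.000,2.825)
total: 8 segments, chained into 1 closed loop(s), length Σ = 7.247257

segments=8 loops=1 length=7.247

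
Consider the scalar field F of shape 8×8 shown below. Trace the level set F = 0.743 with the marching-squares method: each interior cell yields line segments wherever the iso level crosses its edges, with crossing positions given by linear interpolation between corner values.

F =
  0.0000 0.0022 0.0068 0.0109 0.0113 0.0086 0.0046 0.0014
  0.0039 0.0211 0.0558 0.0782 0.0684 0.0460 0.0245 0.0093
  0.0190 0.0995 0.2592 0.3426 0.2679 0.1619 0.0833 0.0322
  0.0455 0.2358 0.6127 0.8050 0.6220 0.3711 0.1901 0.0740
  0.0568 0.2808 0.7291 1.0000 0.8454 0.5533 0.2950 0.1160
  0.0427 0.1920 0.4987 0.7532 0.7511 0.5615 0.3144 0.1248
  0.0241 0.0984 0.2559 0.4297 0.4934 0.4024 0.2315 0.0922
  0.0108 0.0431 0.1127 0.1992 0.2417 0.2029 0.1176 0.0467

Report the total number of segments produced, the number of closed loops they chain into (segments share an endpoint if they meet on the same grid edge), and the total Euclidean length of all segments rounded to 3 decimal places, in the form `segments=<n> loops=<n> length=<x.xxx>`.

segments=10 loops=1 length=6.827

cell (2,2): code 0100 → (2.866,3.000)–(3.000,2.678)
cell (2,3): code 1000 → (3.000,3.339)–(2.866,3.000)
cell (3,2): code 0110 → (3.000,2.678)–(4.000,2.051)
cell (3,3): code 1101 → (3.542,4.000)–(3.000,3.339)
cell (3,4): code 1000 → (4.000,4.351)–(3.542,4.000)
cell (4,2): code 0110 → (4.000,2.051)–(5.000,2.960)
cell (4,4): code 1001 → (5.000,4.043)–(4.000,4.351)
cell (5,2): code 0010 → (5.000,2.960)–(5.032,3.000)
cell (5,3): code 0011 → (5.032,3.000)–(5.031,4.000)
cell (5,4): code 0001 → (5.031,4.000)–(5.000,4.043)
total: 10 segments, chained into 1 closed loop(s), length Σ = 6.826739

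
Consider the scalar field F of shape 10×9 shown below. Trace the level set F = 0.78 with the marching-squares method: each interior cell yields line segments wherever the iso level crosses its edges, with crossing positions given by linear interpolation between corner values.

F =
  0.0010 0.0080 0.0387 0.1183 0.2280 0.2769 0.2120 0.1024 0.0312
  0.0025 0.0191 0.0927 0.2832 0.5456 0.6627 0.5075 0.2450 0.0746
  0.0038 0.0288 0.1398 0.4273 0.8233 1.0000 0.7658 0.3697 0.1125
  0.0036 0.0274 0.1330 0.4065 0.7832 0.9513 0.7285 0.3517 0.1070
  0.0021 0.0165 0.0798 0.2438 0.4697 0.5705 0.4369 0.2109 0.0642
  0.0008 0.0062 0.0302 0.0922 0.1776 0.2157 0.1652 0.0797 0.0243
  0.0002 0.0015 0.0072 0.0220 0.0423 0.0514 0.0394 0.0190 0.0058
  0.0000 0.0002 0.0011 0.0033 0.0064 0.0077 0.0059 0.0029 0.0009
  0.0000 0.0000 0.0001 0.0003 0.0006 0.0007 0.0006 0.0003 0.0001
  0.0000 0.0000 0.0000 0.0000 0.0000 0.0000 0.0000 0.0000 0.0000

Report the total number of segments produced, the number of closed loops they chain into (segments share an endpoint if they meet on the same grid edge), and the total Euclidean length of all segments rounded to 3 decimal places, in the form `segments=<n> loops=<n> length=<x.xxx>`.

cell (1,3): code 0100 → (1.844,4.000)–(2.000,3.891)
cell (1,4): code 1100 → (1.348,5.000)–(1.844,4.000)
cell (1,5): code 1000 → (2.000,5.939)–(1.348,5.000)
cell (2,3): code 0110 → (2.000,3.891)–(3.000,3.992)
cell (2,5): code 1001 → (3.000,5.769)–(2.000,5.939)
cell (3,3): code 0010 → (3.000,3.992)–(3.010,4.000)
cell (3,4): code 0011 → (3.010,4.000)–(3.450,5.000)
cell (3,5): code 0001 → (3.450,5.000)–(3.000,5.769)
total: 8 segments, chained into 1 closed loop(s), length Σ = 6.466375

segments=8 loops=1 length=6.466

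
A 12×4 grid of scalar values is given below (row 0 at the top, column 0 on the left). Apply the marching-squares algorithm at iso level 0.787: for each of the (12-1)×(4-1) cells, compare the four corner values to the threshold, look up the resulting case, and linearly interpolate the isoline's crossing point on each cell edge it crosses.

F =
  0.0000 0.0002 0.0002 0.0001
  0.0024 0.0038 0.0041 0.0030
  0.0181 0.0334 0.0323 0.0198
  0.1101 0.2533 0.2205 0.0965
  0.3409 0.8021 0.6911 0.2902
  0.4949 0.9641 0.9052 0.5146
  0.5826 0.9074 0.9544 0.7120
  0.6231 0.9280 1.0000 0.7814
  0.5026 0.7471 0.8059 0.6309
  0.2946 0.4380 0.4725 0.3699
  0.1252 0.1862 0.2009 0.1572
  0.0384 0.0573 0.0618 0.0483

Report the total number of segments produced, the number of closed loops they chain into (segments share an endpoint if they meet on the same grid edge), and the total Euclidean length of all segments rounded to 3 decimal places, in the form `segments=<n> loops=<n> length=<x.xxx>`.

segments=14 loops=1 length=10.350

cell (3,0): code 0100 → (3.972,1.000)–(4.000,0.967)
cell (3,1): code 1000 → (4.000,1.136)–(3.972,1.000)
cell (4,0): code 0110 → (4.000,0.967)–(5.000,0.623)
cell (4,1): code 1101 → (4.448,2.000)–(4.000,1.136)
cell (4,2): code 1000 → (5.000,2.303)–(4.448,2.000)
cell (5,0): code 0110 → (5.000,0.623)–(6.000,0.629)
cell (5,2): code 1001 → (6.000,2.691)–(5.000,2.303)
cell (6,0): code 0110 → (6.000,0.629)–(7.000,0.538)
cell (6,2): code 1001 → (7.000,2.974)–(6.000,2.691)
cell (7,0): code 0010 → (7.000,0.538)–(7.779,1.000)
cell (7,1): code 0111 → (7.779,1.000)–(8.000,1.679)
cell (7,2): code 1001 → (8.000,2.108)–(7.000,2.974)
cell (8,1): code 0010 → (8.000,1.679)–(8.057,2.000)
cell (8,2): code 0001 → (8.057,2.000)–(8.000,2.108)
total: 14 segments, chained into 1 closed loop(s), length Σ = 10.349680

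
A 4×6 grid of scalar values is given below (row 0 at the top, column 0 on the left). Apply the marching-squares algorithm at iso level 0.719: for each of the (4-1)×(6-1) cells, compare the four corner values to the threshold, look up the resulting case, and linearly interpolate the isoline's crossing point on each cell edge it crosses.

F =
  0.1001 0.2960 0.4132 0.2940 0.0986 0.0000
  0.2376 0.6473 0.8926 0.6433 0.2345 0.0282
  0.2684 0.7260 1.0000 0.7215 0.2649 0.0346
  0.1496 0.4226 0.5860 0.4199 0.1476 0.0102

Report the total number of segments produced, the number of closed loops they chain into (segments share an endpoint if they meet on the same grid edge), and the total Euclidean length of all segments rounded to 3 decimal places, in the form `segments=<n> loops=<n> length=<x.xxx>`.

segments=10 loops=1 length=6.111

cell (0,1): code 0100 → (0.638,2.000)–(1.000,1.292)
cell (0,2): code 1000 → (1.000,2.696)–(0.638,2.000)
cell (1,0): code 0100 → (1.911,1.000)–(2.000,0.985)
cell (1,1): code 1110 → (1.000,1.292)–(1.911,1.000)
cell (1,2): code 1101 → (1.968,3.000)–(1.000,2.696)
cell (1,3): code 1000 → (2.000,3.005)–(1.968,3.000)
cell (2,0): code 0010 → (2.000,0.985)–(2.023,1.000)
cell (2,1): code 0011 → (2.023,1.000)–(2.679,2.000)
cell (2,2): code 0011 → (2.679,2.000)–(2.008,3.000)
cell (2,3): code 0001 → (2.008,3.000)–(2.000,3.005)
total: 10 segments, chained into 1 closed loop(s), length Σ = 6.111226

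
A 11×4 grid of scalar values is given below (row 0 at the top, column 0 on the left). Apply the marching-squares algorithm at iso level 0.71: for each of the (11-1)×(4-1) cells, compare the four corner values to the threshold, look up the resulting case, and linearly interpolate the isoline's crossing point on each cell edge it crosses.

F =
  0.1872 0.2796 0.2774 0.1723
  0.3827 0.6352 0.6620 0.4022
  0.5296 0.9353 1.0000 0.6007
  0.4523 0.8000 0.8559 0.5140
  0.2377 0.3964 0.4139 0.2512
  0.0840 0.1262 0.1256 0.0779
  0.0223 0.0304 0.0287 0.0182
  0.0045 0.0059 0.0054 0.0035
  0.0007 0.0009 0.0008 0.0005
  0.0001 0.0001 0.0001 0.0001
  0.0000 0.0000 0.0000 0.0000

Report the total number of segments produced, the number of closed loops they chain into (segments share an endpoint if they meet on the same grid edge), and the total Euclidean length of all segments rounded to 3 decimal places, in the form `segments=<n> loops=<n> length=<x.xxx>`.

segments=8 loops=1 length=7.037

cell (1,0): code 0100 → (1.249,1.000)–(2.000,0.445)
cell (1,1): code 1100 → (1.142,2.000)–(1.249,1.000)
cell (1,2): code 1000 → (2.000,2.726)–(1.142,2.000)
cell (2,0): code 0110 → (2.000,0.445)–(3.000,0.741)
cell (2,2): code 1001 → (3.000,2.427)–(2.000,2.726)
cell (3,0): code 0010 → (3.000,0.741)–(3.223,1.000)
cell (3,1): code 0011 → (3.223,1.000)–(3.330,2.000)
cell (3,2): code 0001 → (3.330,2.000)–(3.000,2.427)
total: 8 segments, chained into 1 closed loop(s), length Σ = 7.037458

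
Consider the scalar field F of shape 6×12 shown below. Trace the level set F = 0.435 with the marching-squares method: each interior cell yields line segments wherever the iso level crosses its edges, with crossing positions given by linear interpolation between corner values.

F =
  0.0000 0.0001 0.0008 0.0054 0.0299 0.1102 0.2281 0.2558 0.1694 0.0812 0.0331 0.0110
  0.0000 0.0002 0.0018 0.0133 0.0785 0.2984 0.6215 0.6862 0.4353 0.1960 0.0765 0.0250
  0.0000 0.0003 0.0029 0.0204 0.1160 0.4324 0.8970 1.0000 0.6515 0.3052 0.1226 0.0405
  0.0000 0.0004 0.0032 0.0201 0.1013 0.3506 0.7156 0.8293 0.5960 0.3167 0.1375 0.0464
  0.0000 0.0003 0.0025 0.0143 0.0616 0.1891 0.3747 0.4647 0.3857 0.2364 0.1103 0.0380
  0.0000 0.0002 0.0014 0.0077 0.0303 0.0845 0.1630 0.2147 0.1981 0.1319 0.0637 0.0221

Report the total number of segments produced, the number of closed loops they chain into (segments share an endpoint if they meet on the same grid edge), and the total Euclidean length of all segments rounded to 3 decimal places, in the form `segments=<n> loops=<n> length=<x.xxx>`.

segments=14 loops=1 length=11.390

cell (0,5): code 0100 → (0.526,6.000)–(1.000,5.423)
cell (0,6): code 1100 → (0.416,7.000)–(0.526,6.000)
cell (0,7): code 1100 → (0.999,8.000)–(0.416,7.000)
cell (0,8): code 1000 → (1.000,8.001)–(0.999,8.000)
cell (1,5): code 0110 → (1.000,5.423)–(2.000,5.006)
cell (1,8): code 1001 → (2.000,8.625)–(1.000,8.001)
cell (2,5): code 0110 → (2.000,5.006)–(3.000,5.231)
cell (2,8): code 1001 → (3.000,8.576)–(2.000,8.625)
cell (3,5): code 0010 → (3.000,5.231)–(3.823,6.000)
cell (3,6): code 0111 → (3.823,6.000)–(4.000,6.670)
cell (3,7): code 1011 → (4.000,7.376)–(3.766,8.000)
cell (3,8): code 0001 → (3.766,8.000)–(3.000,8.576)
cell (4,6): code 0010 → (4.000,6.670)–(4.119,7.000)
cell (4,7): code 0001 → (4.119,7.000)–(4.000,7.376)
total: 14 segments, chained into 1 closed loop(s), length Σ = 11.389650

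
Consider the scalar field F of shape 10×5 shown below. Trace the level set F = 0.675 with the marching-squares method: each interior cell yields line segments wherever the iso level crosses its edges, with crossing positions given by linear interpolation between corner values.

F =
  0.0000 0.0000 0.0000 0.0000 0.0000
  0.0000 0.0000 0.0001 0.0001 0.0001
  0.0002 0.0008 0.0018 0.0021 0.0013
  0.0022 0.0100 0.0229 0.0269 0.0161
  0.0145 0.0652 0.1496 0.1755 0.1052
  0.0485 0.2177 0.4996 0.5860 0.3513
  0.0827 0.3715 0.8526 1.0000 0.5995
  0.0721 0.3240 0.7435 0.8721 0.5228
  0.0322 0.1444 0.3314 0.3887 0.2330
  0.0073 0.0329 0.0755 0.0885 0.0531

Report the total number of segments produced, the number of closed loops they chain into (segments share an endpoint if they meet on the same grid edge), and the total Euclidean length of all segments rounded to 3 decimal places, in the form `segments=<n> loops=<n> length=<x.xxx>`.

cell (5,1): code 0100 → (5.497,2.000)–(6.000,1.631)
cell (5,2): code 1100 → (5.215,3.000)–(5.497,2.000)
cell (5,3): code 1000 → (6.000,3.811)–(5.215,3.000)
cell (6,1): code 0110 → (6.000,1.631)–(7.000,1.837)
cell (6,3): code 1001 → (7.000,3.564)–(6.000,3.811)
cell (7,1): code 0010 → (7.000,1.837)–(7.166,2.000)
cell (7,2): code 0011 → (7.166,2.000)–(7.408,3.000)
cell (7,3): code 0001 → (7.408,3.000)–(7.000,3.564)
total: 8 segments, chained into 1 closed loop(s), length Σ = 6.801058

segments=8 loops=1 length=6.801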